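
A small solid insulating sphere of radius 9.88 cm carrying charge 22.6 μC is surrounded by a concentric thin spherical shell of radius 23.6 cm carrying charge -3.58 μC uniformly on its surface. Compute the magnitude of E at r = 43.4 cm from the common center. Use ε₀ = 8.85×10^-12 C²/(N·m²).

Use a concentric Gaussian sphere at r = 43.4 cm (r > 23.6 cm, enclosing both).
Q_enc = (22.6 μC) + (-3.58 μC) = 1.902×10^-5 C.
Applying ∮E·dA = Q_enc/ε₀ with Φ = E(4πr²):
E = |Q_enc|/(4πε₀r²) = (1.902×10^-5)/(4π·8.85×10^-12·(0.434)²) = 9.08×10^5 N/C.

E = 9.08×10^5 V/m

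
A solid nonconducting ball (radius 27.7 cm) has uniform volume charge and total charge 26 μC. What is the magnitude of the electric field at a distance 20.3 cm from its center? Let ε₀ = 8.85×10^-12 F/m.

2.23e6 N/C

By spherical symmetry E is radial; choose a Gaussian sphere of radius r = 20.3 cm (r < R).
For a uniform sphere the enclosed fraction is (r/R)³, so Q_enc = (26 μC)(0.203/0.277)³ = 1.023×10^-5 C.
Gauss's law: E·4πr² = Q_enc/ε₀.
E = |Q_enc|/(4πε₀r²) = (1.023e-5)/(4π·8.85×10^-12·(0.203)²) = 2.23×10^6 N/C.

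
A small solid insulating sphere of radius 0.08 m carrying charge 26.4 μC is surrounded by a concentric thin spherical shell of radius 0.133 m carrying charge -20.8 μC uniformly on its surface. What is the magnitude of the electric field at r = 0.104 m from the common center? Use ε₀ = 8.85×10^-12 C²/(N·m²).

By spherical symmetry E is radial; choose a Gaussian sphere of radius r = 0.104 m (between the bodies, 0.08 m < r < 0.133 m).
Only the inner charge is enclosed; the outer shell contributes nothing inside itself. Q_enc = 26.4 μC = 2.64×10^-5 C.
Since E is radial and uniform over the Gaussian sphere, Φ = E·4πr² = Q_enc/ε₀.
E = |Q_enc|/(4πε₀r²) = (2.64×10^-5)/(4π·8.85×10^-12·(0.104)²) = 2.19e7 N/C.

E ≈ 2.19×10^7 N/C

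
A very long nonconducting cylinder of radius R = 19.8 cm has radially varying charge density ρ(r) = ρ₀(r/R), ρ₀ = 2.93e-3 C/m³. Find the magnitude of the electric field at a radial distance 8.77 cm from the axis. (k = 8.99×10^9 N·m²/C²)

Take a coaxial cylindrical Gaussian surface of radius r = 8.77 cm and length L (r < R).
Integrating ρ over the cross-section to radius r: λ_enc = (2πρ₀/R) ∫₀^r r'^2 dr' = 2πρ₀ r^3/(3·R) = 2.091×10^-5 C/m.
Gauss's law: E·2πrL = λ_enc L/ε₀.
E = 2k|λ_enc|/r = 2(8.99×10^9)(2.091e-5)/(0.0877) = 4.29×10^6 N/C.

|E| ≈ 4.29×10^6 N/C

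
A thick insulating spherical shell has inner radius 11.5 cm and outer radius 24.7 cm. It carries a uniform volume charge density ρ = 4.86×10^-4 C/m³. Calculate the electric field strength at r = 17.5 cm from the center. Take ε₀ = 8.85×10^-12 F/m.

Use a concentric Gaussian sphere at r = 17.5 cm (within the shell material, 11.5 cm < r < 24.7 cm).
Enclosed charge is the volume from a to r: Q_enc = (4π/3)ρ(r³ − a³) = 7.814×10^-6 C.
By Gauss's law, ∮E·dA = E·4πr² = Q_enc/ε₀.
E = |Q_enc|/(4πε₀r²) = (7.814e-6)/(4π·8.85×10^-12·(0.175)²) = 2.29×10^6 N/C.

E = 2.29×10^6 N/C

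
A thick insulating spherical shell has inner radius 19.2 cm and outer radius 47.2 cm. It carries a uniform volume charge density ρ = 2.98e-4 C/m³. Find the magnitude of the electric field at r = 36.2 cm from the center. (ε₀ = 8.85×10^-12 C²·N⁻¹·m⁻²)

|E| = 3.46×10^6 N/C

Take a concentric spherical Gaussian surface of radius r = 36.2 cm (within the shell material, 19.2 cm < r < 47.2 cm).
Only the shell between 19.2 cm and r is enclosed: Q_enc = ρ·(4π/3)(r³ − a³) = (2.98×10^-4)·(4π/3)·((0.362)³ − (0.192)³) = 5.038e-5 C.
By Gauss's law, ∮E·dA = E·4πr² = Q_enc/ε₀.
E = |Q_enc|/(4πε₀r²) = (5.038×10^-5)/(4π·8.85×10^-12·(0.362)²) = 3.46×10^6 N/C.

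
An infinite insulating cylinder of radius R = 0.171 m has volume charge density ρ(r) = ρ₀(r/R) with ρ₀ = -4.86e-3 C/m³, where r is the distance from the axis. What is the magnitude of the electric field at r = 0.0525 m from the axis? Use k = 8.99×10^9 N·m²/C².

|E| = 2.95e6 N/C

Take a coaxial cylindrical Gaussian surface of radius r = 0.0525 m and length L (r < R).
λ_enc = ∫₀^r ρ(r')·2πr' dr' = (2πρ₀/R)·r^3/3 = -8.613×10^-6 C/m.
Applying ∮E·dA = Q_enc/ε₀ with the end caps contributing no flux:
E = 2k|λ_enc|/r = 2(8.99×10^9)(8.613×10^-6)/(0.0525) = 2.95×10^6 N/C.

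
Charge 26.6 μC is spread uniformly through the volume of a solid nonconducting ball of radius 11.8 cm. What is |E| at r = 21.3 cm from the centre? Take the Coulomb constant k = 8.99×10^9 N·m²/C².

5.27e6 N/C

Take a concentric spherical Gaussian surface of radius r = 21.3 cm (r > R, so the entire charge is enclosed).
Q_enc = 26.6 μC = 2.66e-5 C.
Applying ∮E·dA = Q_enc/ε₀ with Φ = E(4πr²):
E = k|Q_enc|/r² = (8.99×10^9)(2.66×10^-5)/(0.213)² = 5.27×10^6 N/C.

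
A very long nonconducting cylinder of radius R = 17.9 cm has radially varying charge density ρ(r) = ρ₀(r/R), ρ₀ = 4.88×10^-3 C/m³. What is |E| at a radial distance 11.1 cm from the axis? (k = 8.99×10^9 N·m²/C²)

Take a coaxial cylindrical Gaussian surface of radius r = 11.1 cm and length L (r < R).
λ_enc = ∫₀^r ρ(r')·2πr' dr' = (2πρ₀/R)·r^3/3 = 7.809×10^-5 C/m.
Gauss's law: E·2πrL = λ_enc L/ε₀.
E = 2k|λ_enc|/r = 2(8.99×10^9)(7.809e-5)/(0.111) = 1.26×10^7 N/C.

1.26e7 V/m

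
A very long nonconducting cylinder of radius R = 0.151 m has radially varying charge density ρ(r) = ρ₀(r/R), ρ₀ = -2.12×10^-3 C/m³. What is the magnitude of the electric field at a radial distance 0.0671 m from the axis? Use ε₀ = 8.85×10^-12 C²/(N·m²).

|E| ≈ 2.38×10^6 N/C

Coaxial Gaussian cylinder, radius r = 0.0671 m, length L (r < R).
Integrating ρ over the cross-section to radius r: λ_enc = (2πρ₀/R) ∫₀^r r'^2 dr' = 2πρ₀ r^3/(3·R) = -8.884e-6 C/m.
By Gauss's law (flux through the curved wall only), E·2πrL = λ_enc L/ε₀.
E = |λ_enc|/(2πε₀r) = (8.884×10^-6)/(2π·8.85×10^-12·0.0671) = 2.38×10^6 N/C.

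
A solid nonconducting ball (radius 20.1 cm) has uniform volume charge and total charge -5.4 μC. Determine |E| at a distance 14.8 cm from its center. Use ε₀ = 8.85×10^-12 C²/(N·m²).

Take a concentric spherical Gaussian surface of radius r = 14.8 cm (r < R).
For a uniform sphere the enclosed fraction is (r/R)³, so Q_enc = (-5.4 μC)(0.148/0.201)³ = -2.156×10^-6 C.
Since E is radial and uniform over the Gaussian sphere, Φ = E·4πr² = Q_enc/ε₀.
E = |Q_enc|/(4πε₀r²) = (2.156e-6)/(4π·8.85×10^-12·(0.148)²) = 8.85×10^5 N/C.

|E| = 8.85×10^5 N/C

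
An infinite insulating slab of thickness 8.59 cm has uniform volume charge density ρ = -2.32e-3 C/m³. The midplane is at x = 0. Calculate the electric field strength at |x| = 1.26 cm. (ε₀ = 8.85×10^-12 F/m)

By symmetry E is perpendicular to the slab. A Gaussian pillbox from −1.26 cm to +1.26 cm (face area A) lies entirely within the slab.
Q_enc = ρ·(2x)·A and flux = 2EA, so 2EA = 2ρxA/ε₀ ⇒ E = |ρ|x/ε₀.
E = (2.32×10^-3)(0.0126)/(8.85×10^-12) = 3.30×10^6 N/C.

E = 3.30e6 V/m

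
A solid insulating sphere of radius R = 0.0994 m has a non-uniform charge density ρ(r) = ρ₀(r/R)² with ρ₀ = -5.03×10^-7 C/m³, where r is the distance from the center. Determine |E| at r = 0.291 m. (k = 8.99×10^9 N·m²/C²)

Use a concentric Gaussian sphere at r = 0.291 m (r > R, all charge enclosed).
Q_enc = 4π ∫₀^R ρ₀(r'/R)^2 r'² dr' = 4πρ₀R³/5 = -1.242e-9 C.
Gauss's law: E·4πr² = Q_enc/ε₀.
E = k|Q_enc|/r² = (8.99×10^9)(1.242e-9)/(0.291)² = 132 N/C.

|E| = 132 N/C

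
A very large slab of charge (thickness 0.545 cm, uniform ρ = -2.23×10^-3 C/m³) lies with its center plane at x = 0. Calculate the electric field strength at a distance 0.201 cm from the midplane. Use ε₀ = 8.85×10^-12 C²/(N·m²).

By symmetry E is perpendicular to the slab. A Gaussian pillbox from −0.201 cm to +0.201 cm (face area A) lies entirely within the slab.
Q_enc = ρ·(2x)·A and flux = 2EA, so 2EA = 2ρxA/ε₀ ⇒ E = |ρ|x/ε₀.
E = (2.23e-3)(0.00201)/(8.85×10^-12) = 5.06×10^5 N/C.

E = 5.06×10^5 N/C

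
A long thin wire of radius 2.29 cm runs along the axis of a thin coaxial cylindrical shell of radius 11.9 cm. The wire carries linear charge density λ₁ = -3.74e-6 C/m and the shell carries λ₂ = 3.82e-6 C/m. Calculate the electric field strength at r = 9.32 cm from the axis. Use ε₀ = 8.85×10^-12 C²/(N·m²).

Choose a coaxial cylinder of radius r = 9.32 cm (arbitrary length L) as the Gaussian surface (between the conductors, 2.29 cm < r < 11.9 cm).
The shell at 11.9 cm lies outside the Gaussian surface, so λ_enc = λ₁ = -3.74×10^-6 C/m.
Applying ∮E·dA = Q_enc/ε₀ with the end caps contributing no flux:
E = |λ_enc|/(2πε₀r) = (3.74×10^-6)/(2π·8.85×10^-12·0.0932) = 7.22×10^5 N/C.

|E| ≈ 7.22e5 N/C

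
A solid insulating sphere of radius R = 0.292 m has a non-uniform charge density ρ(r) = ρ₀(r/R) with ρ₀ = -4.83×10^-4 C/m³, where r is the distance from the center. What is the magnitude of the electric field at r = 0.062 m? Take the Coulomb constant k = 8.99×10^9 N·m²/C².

|E| ≈ 1.80×10^5 N/C

Take a concentric spherical Gaussian surface of radius r = 0.062 m (r < R).
Q_enc = ∫₀^r ρ(r')·4πr'² dr' = (4πρ₀/R) ∫₀^r r'^3 dr' = 4πρ₀ r^4/(4·R) = -7.679e-8 C.
Since E is radial and uniform over the Gaussian sphere, Φ = E·4πr² = Q_enc/ε₀.
E = k|Q_enc|/r² = (8.99×10^9)(7.679×10^-8)/(0.062)² = 1.80×10^5 N/C.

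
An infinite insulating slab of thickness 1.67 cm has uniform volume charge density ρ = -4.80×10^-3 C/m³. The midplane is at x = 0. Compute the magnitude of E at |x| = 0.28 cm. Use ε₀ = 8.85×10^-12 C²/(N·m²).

By symmetry E is perpendicular to the slab. A Gaussian pillbox from −0.28 cm to +0.28 cm (face area A) lies entirely within the slab.
Q_enc = ρ·(2x)·A and flux = 2EA, so 2EA = 2ρxA/ε₀ ⇒ E = |ρ|x/ε₀.
E = (4.80×10^-3)(0.0028)/(8.85×10^-12) = 1.52×10^6 N/C.

1.52×10^6 N/C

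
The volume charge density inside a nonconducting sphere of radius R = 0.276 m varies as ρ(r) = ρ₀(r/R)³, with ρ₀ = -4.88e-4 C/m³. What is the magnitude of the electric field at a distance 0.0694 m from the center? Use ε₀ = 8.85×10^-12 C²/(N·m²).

Use a concentric Gaussian sphere at r = 0.0694 m (r < R).
Integrate the density: Q_enc = 4π ∫₀^r ρ₀(r'/R)^3 r'² dr' = 4πρ₀ r^6/(6·R³) = -5.431e-9 C.
Gauss's law: E·4πr² = Q_enc/ε₀.
E = |Q_enc|/(4πε₀r²) = (5.431e-9)/(4π·8.85×10^-12·(0.0694)²) = 1.01×10^4 N/C.

|E| ≈ 1.01×10^4 V/m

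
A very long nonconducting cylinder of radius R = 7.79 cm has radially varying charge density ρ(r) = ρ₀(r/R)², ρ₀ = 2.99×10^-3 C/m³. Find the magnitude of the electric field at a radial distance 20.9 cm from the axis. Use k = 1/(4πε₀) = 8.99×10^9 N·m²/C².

2.45×10^6 V/m

By cylindrical symmetry E is radial; use a coaxial Gaussian cylinder of radius 20.9 cm and length L (r > R, full charge per length enclosed).
λ_enc = 2π ∫₀^R ρ₀(r'/R)^2 r' dr' = 2πρ₀R²/4 = 2.85×10^-5 C/m.
Gauss's law: E·2πrL = λ_enc L/ε₀.
E = 2k|λ_enc|/r = 2(8.99×10^9)(2.85×10^-5)/(0.209) = 2.45×10^6 N/C.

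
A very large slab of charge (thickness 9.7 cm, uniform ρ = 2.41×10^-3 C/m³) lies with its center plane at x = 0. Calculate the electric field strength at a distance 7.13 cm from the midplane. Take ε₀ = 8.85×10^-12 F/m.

|E| = 1.32×10^7 N/C

The point |x| = 7.13 cm lies outside the slab (half-thickness 0.0485 m). A symmetric pillbox spanning the full slab encloses Q_enc = ρ·d·A.
Flux = 2EA ⇒ E = |ρ|d/(2ε₀), independent of distance outside.
E = (2.41×10^-3)(0.097)/(2·8.85×10^-12) = 1.32×10^7 N/C.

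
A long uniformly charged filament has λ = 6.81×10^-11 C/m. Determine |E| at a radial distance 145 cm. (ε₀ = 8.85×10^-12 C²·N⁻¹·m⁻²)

Take a coaxial cylindrical Gaussian surface of radius r = 145 cm and length L.
Q_enc = λL, so λ_enc = 6.81×10^-11 C/m.
Applying ∮E·dA = Q_enc/ε₀ with the end caps contributing no flux:
E = |λ_enc|/(2πε₀r) = (6.81×10^-11)/(2π·8.85×10^-12·1.45) = 0.845 N/C.

|E| ≈ 0.845 V/m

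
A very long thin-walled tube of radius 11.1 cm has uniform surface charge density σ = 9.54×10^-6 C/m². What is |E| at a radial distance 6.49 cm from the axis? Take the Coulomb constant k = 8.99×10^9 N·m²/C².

Choose a coaxial cylinder of radius r = 6.49 cm (arbitrary length L) as the Gaussian surface (r < 11.1 cm, inside the shell).
No charge is enclosed, so Gauss's law gives E·2πrL = 0 ⇒ E = 0.

E = 0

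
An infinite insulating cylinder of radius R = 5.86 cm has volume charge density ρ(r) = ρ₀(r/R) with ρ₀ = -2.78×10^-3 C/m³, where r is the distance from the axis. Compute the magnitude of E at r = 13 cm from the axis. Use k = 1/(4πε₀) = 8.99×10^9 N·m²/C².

Choose a coaxial cylinder of radius r = 13 cm (arbitrary length L) as the Gaussian surface (r > R, full charge per length enclosed).
λ_enc = 2π ∫₀^R ρ₀(r'/R)^1 r' dr' = 2πρ₀R²/3 = -1.999e-5 C/m.
Since E is radial and uniform over the curved surface, Φ = E·2πrL = Q_enc/ε₀ = λ_enc L/ε₀.
E = 2k|λ_enc|/r = 2(8.99×10^9)(1.999×10^-5)/(0.13) = 2.77×10^6 N/C.

E ≈ 2.77×10^6 N/C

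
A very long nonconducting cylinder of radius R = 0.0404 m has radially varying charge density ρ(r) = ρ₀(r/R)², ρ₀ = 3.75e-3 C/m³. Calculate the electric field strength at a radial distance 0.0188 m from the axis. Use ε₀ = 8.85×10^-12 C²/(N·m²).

Choose a coaxial cylinder of radius r = 0.0188 m (arbitrary length L) as the Gaussian surface (r < R).
λ_enc = ∫₀^r ρ(r')·2πr' dr' = (2πρ₀/R²)·r^4/4 = 4.508×10^-7 C/m.
Gauss's law: E·2πrL = λ_enc L/ε₀.
E = |λ_enc|/(2πε₀r) = (4.508×10^-7)/(2π·8.85×10^-12·0.0188) = 4.31e5 N/C.

|E| ≈ 4.31e5 N/C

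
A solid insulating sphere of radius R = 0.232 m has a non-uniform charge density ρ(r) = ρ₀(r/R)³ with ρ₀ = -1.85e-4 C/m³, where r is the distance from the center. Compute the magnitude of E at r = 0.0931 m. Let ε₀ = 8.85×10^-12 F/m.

Take a concentric spherical Gaussian surface of radius r = 0.0931 m (r < R).
Q_enc = ∫₀^r ρ(r')·4πr'² dr' = (4πρ₀/R³) ∫₀^r r'^5 dr' = 4πρ₀ r^6/(6·R³) = -2.021e-8 C.
Gauss's law: E·4πr² = Q_enc/ε₀.
E = |Q_enc|/(4πε₀r²) = (2.021×10^-8)/(4π·8.85×10^-12·(0.0931)²) = 2.10e4 N/C.

|E| = 2.10×10^4 N/C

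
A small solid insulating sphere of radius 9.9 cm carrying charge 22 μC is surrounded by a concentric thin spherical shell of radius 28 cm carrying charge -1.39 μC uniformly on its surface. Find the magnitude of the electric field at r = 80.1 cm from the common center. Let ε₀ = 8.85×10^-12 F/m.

Take a concentric spherical Gaussian surface of radius r = 80.1 cm (r > 28 cm, enclosing both).
Q_enc = (22 μC) + (-1.39 μC) = 2.061×10^-5 C.
Since E is radial and uniform over the Gaussian sphere, Φ = E·4πr² = Q_enc/ε₀.
E = |Q_enc|/(4πε₀r²) = (2.061×10^-5)/(4π·8.85×10^-12·(0.801)²) = 2.89×10^5 N/C.

E = 2.89e5 V/m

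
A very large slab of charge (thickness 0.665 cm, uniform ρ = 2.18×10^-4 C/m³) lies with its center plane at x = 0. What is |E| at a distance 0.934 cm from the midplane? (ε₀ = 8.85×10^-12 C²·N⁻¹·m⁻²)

E ≈ 8.19×10^4 N/C

The point |x| = 0.934 cm lies outside the slab (half-thickness 0.003325 m). A symmetric pillbox spanning the full slab encloses Q_enc = ρ·d·A.
Flux = 2EA ⇒ E = |ρ|d/(2ε₀), independent of distance outside.
E = (2.18×10^-4)(0.00665)/(2·8.85×10^-12) = 8.19×10^4 N/C.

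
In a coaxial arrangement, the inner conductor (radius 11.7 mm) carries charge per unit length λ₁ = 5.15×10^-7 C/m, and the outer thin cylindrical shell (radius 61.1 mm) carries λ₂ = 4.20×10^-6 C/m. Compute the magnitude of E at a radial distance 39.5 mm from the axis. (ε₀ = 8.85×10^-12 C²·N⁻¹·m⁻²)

Coaxial Gaussian cylinder, radius r = 39.5 mm, length L (between the conductors, 11.7 mm < r < 61.1 mm).
The shell at 61.1 mm lies outside the Gaussian surface, so λ_enc = λ₁ = 5.15×10^-7 C/m.
By Gauss's law (flux through the curved wall only), E·2πrL = λ_enc L/ε₀.
E = |λ_enc|/(2πε₀r) = (5.15×10^-7)/(2π·8.85×10^-12·0.0395) = 2.34×10^5 N/C.

2.34×10^5 V/m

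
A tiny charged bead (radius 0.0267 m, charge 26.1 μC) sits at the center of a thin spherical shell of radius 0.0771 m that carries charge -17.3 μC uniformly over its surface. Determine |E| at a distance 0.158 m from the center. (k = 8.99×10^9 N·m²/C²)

Use a concentric Gaussian sphere at r = 0.158 m (r > 0.0771 m, enclosing both).
Q_enc = (26.1 μC) + (-17.3 μC) = 8.80e-6 C.
Gauss's law: E·4πr² = Q_enc/ε₀.
E = k|Q_enc|/r² = (8.99×10^9)(8.80e-6)/(0.158)² = 3.17e6 N/C.

|E| = 3.17×10^6 N/C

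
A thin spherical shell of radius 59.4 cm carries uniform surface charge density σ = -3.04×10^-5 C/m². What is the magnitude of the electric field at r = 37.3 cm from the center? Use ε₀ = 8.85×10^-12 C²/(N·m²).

Take a concentric spherical Gaussian surface of radius r = 37.3 cm (inside the shell, r < 59.4 cm).
All the charge is outside the Gaussian surface: Q_enc = 0, hence E = 0 everywhere inside the shell.

E = 0 (no enclosed charge)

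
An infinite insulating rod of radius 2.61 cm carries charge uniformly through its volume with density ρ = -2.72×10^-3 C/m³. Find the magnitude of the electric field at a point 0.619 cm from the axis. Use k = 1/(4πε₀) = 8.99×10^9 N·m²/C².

Choose a coaxial cylinder of radius r = 0.619 cm (arbitrary length L) as the Gaussian surface (r < R).
Charge inside radius r per length L is ρ·πr²·L, so λ_enc = ρπr² = -3.274×10^-7 C/m.
Applying ∮E·dA = Q_enc/ε₀ with the end caps contributing no flux:
E = 2k|λ_enc|/r = 2(8.99×10^9)(3.274×10^-7)/(0.00619) = 9.51e5 N/C.

|E| = 9.51×10^5 N/C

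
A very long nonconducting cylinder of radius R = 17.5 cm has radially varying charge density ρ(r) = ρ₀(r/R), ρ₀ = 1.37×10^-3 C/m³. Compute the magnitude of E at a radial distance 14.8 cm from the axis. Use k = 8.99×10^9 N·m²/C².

|E| = 6.46e6 N/C

By cylindrical symmetry E is radial; use a coaxial Gaussian cylinder of radius 14.8 cm and length L (r < R).
λ_enc = ∫₀^r ρ(r')·2πr' dr' = (2πρ₀/R)·r^3/3 = 5.315×10^-5 C/m.
Gauss's law: E·2πrL = λ_enc L/ε₀.
E = 2k|λ_enc|/r = 2(8.99×10^9)(5.315e-5)/(0.148) = 6.46e6 N/C.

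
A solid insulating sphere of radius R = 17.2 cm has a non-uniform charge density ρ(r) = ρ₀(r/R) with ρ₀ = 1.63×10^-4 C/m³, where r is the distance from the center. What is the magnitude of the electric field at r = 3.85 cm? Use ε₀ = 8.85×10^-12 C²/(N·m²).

E ≈ 3.97e4 N/C

Symmetry ⇒ E = E(r) r̂. Gaussian sphere of radius r = 3.85 cm (r < R).
Q_enc = ∫₀^r ρ(r')·4πr'² dr' = (4πρ₀/R) ∫₀^r r'^3 dr' = 4πρ₀ r^4/(4·R) = 6.541×10^-9 C.
Since E is radial and uniform over the Gaussian sphere, Φ = E·4πr² = Q_enc/ε₀.
E = |Q_enc|/(4πε₀r²) = (6.541e-9)/(4π·8.85×10^-12·(0.0385)²) = 3.97e4 N/C.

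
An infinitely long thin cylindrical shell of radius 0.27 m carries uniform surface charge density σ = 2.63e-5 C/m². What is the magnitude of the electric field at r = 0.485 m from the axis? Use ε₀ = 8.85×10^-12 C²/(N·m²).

Coaxial Gaussian cylinder, radius r = 0.485 m, length L (r > 0.27 m).
The whole shell is enclosed: λ_enc = σ·2πR = (2.63×10^-5)·2π·(0.27) = 4.462e-5 C/m.
Gauss's law: E·2πrL = λ_enc L/ε₀.
E = |λ_enc|/(2πε₀r) = (4.462×10^-5)/(2π·8.85×10^-12·0.485) = 1.65e6 N/C.

E ≈ 1.65×10^6 N/C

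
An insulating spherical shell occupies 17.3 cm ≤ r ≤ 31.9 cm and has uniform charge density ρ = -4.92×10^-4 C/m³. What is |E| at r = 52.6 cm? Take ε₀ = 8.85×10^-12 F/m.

1.83×10^6 N/C

By spherical symmetry E is radial; choose a Gaussian sphere of radius r = 52.6 cm (r > 31.9 cm, enclosing the whole shell).
Q_enc = ρ·(4π/3)(b³ − a³) = (-4.92e-4)·(4π/3)·((0.319)³ − (0.173)³) = -5.623e-5 C.
Since E is radial and uniform over the Gaussian sphere, Φ = E·4πr² = Q_enc/ε₀.
E = |Q_enc|/(4πε₀r²) = (5.623e-5)/(4π·8.85×10^-12·(0.526)²) = 1.83×10^6 N/C.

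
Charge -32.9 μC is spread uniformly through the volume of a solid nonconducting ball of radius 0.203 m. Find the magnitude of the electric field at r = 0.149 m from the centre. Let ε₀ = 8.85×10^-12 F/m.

Take a concentric spherical Gaussian surface of radius r = 0.149 m (r < R).
Only the charge within r is enclosed: Q_enc = Q·(r/R)³ = (-32.9 μC)·(0.149 m/0.203 m)³ = -1.301×10^-5 C.
Gauss's law: E·4πr² = Q_enc/ε₀.
E = |Q_enc|/(4πε₀r²) = (1.301×10^-5)/(4π·8.85×10^-12·(0.149)²) = 5.27e6 N/C.

5.27×10^6 V/m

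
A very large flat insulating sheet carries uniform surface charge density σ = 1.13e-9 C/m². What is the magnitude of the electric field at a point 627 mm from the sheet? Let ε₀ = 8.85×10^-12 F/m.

|E| = 63.8 N/C

Choose a cylindrical pillbox piercing the sheet, end faces (area A) parallel to it.
Flux Φ = 2EA and Q_enc = σA, so 2EA = σA/ε₀ ⇒ E = |σ|/(2ε₀), independent of distance.
E = |σ|/(2ε₀) = (1.13×10^-9)/(2·8.85×10^-12) = 63.8 N/C.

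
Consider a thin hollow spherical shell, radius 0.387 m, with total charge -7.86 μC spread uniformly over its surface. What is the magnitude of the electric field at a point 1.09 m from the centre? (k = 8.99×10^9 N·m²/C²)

Symmetry ⇒ E = E(r) r̂. Gaussian sphere of radius r = 1.09 m (r > 0.387 m).
The entire shell is enclosed: Q_enc = -7.86×10^-6 C.
Applying ∮E·dA = Q_enc/ε₀ with Φ = E(4πr²):
E = k|Q_enc|/r² = (8.99×10^9)(7.86×10^-6)/(1.09)² = 5.95×10^4 N/C.

E ≈ 5.95×10^4 N/C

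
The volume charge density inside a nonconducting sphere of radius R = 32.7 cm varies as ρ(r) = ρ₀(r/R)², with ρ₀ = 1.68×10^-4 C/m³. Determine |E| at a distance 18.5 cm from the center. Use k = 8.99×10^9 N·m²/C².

Use a concentric Gaussian sphere at r = 18.5 cm (r < R).
Q_enc = ∫₀^r ρ(r')·4πr'² dr' = (4πρ₀/R²) ∫₀^r r'^4 dr' = 4πρ₀ r^5/(5·R²) = 8.557×10^-7 C.
Gauss's law: E·4πr² = Q_enc/ε₀.
E = k|Q_enc|/r² = (8.99×10^9)(8.557×10^-7)/(0.185)² = 2.25e5 N/C.

2.25×10^5 N/C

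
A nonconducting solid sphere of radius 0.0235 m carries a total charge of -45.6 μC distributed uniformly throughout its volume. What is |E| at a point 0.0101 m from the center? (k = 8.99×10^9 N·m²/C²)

E = 3.19e8 V/m

Take a concentric spherical Gaussian surface of radius r = 0.0101 m (r < R).
Only the charge within r is enclosed: Q_enc = Q·(r/R)³ = (-45.6 μC)·(0.0101 m/0.0235 m)³ = -3.62×10^-6 C.
Since E is radial and uniform over the Gaussian sphere, Φ = E·4πr² = Q_enc/ε₀.
E = k|Q_enc|/r² = (8.99×10^9)(3.62×10^-6)/(0.0101)² = 3.19×10^8 N/C.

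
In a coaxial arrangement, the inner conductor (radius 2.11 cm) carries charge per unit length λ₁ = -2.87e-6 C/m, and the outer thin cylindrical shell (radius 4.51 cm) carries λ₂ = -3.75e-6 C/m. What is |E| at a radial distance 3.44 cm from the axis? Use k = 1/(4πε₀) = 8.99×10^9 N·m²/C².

E = 1.50×10^6 N/C

Coaxial Gaussian cylinder, radius r = 3.44 cm, length L (between the conductors, 2.11 cm < r < 4.51 cm).
Only the inner wire is enclosed; the outer shell contributes nothing inside itself. λ_enc = λ₁ = -2.87×10^-6 C/m.
Applying ∮E·dA = Q_enc/ε₀ with the end caps contributing no flux:
E = 2k|λ_enc|/r = 2(8.99×10^9)(2.87×10^-6)/(0.0344) = 1.50×10^6 N/C.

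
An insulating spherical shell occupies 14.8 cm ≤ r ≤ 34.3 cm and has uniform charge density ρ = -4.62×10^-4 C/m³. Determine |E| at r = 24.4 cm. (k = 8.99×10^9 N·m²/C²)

3.30×10^6 V/m

By spherical symmetry E is radial; choose a Gaussian sphere of radius r = 24.4 cm (within the shell material, 14.8 cm < r < 34.3 cm).
Enclosed charge is the volume from a to r: Q_enc = (4π/3)ρ(r³ − a³) = -2.184e-5 C.
Applying ∮E·dA = Q_enc/ε₀ with Φ = E(4πr²):
E = k|Q_enc|/r² = (8.99×10^9)(2.184×10^-5)/(0.244)² = 3.30×10^6 N/C.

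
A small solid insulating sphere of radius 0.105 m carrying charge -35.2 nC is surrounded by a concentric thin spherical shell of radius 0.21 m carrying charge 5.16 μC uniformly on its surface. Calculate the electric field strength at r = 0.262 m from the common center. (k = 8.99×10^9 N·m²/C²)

Use a concentric Gaussian sphere at r = 0.262 m (r > 0.21 m, enclosing both).
Q_enc = (-35.2 nC) + (5.16 μC) = 5.125×10^-6 C.
By Gauss's law, ∮E·dA = E·4πr² = Q_enc/ε₀.
E = k|Q_enc|/r² = (8.99×10^9)(5.125×10^-6)/(0.262)² = 6.71×10^5 N/C.

E = 6.71×10^5 N/C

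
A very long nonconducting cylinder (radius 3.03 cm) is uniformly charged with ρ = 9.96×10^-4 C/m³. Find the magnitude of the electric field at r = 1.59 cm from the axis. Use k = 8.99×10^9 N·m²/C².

|E| ≈ 8.95e5 N/C

Coaxial Gaussian cylinder, radius r = 1.59 cm, length L (r < R).
Enclosed charge per unit length: λ_enc = ρ·πr² = (9.96×10^-4)π(0.0159)² = 7.91e-7 C/m.
By Gauss's law (flux through the curved wall only), E·2πrL = λ_enc L/ε₀.
E = 2k|λ_enc|/r = 2(8.99×10^9)(7.91×10^-7)/(0.0159) = 8.95e5 N/C.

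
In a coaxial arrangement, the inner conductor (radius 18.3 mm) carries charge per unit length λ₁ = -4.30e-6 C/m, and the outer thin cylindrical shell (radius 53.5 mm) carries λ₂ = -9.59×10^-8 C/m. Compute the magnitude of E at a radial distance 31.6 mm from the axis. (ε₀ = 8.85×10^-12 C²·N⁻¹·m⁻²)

Take a coaxial cylindrical Gaussian surface of radius r = 31.6 mm and length L (between the conductors, 18.3 mm < r < 53.5 mm).
Only the inner wire is enclosed; the outer shell contributes nothing inside itself. λ_enc = λ₁ = -4.30×10^-6 C/m.
Since E is radial and uniform over the curved surface, Φ = E·2πrL = Q_enc/ε₀ = λ_enc L/ε₀.
E = |λ_enc|/(2πε₀r) = (4.30×10^-6)/(2π·8.85×10^-12·0.0316) = 2.45×10^6 N/C.

E = 2.45×10^6 V/m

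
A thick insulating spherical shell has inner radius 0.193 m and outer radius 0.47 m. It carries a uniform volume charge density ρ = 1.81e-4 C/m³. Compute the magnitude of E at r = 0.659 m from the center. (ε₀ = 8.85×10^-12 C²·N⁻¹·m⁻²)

E = 1.52e6 N/C

By spherical symmetry E is radial; choose a Gaussian sphere of radius r = 0.659 m (r > 0.47 m, enclosing the whole shell).
Q_enc = ρ·(4π/3)(b³ − a³) = (1.81×10^-4)·(4π/3)·((0.47)³ − (0.193)³) = 7.327e-5 C.
By Gauss's law, ∮E·dA = E·4πr² = Q_enc/ε₀.
E = |Q_enc|/(4πε₀r²) = (7.327e-5)/(4π·8.85×10^-12·(0.659)²) = 1.52×10^6 N/C.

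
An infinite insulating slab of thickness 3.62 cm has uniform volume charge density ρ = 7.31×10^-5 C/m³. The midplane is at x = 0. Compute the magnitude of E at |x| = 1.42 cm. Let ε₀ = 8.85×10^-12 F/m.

|E| = 1.17×10^5 N/C

By symmetry E is perpendicular to the slab. A Gaussian pillbox from −1.42 cm to +1.42 cm (face area A) lies entirely within the slab.
Q_enc = ρ·(2x)·A and flux = 2EA, so 2EA = 2ρxA/ε₀ ⇒ E = |ρ|x/ε₀.
E = (7.31×10^-5)(0.0142)/(8.85×10^-12) = 1.17×10^5 N/C.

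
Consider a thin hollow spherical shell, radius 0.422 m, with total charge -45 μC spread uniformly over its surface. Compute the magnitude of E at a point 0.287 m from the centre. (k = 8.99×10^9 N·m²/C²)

E = 0 (no enclosed charge)

Take a concentric spherical Gaussian surface of radius r = 0.287 m (inside the shell, r < 0.422 m).
No charge lies within this surface, so Q_enc = 0 and Gauss's law gives E·4πr² = 0 ⇒ E = 0.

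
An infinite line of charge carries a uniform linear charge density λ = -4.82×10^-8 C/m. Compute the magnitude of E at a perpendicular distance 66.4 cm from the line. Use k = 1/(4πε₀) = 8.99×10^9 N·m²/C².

1.31×10^3 N/C

Choose a coaxial cylinder of radius r = 66.4 cm (arbitrary length L) as the Gaussian surface.
Q_enc = λL, so λ_enc = -4.82×10^-8 C/m.
Applying ∮E·dA = Q_enc/ε₀ with the end caps contributing no flux:
E = 2k|λ_enc|/r = 2(8.99×10^9)(4.82e-8)/(0.664) = 1.31e3 N/C.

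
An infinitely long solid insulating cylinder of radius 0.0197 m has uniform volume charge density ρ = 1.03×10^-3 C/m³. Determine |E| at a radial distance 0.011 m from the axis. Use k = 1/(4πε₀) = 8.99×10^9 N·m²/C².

|E| ≈ 6.40×10^5 N/C

Take a coaxial cylindrical Gaussian surface of radius r = 0.011 m and length L (r < R).
Charge inside radius r per length L is ρ·πr²·L, so λ_enc = ρπr² = 3.915×10^-7 C/m.
Applying ∮E·dA = Q_enc/ε₀ with the end caps contributing no flux:
E = 2k|λ_enc|/r = 2(8.99×10^9)(3.915×10^-7)/(0.011) = 6.40×10^5 N/C.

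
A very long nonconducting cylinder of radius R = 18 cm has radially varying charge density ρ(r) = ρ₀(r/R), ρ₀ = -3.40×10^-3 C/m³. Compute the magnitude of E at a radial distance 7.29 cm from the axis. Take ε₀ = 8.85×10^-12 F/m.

Choose a coaxial cylinder of radius r = 7.29 cm (arbitrary length L) as the Gaussian surface (r < R).
λ_enc = ∫₀^r ρ(r')·2πr' dr' = (2πρ₀/R)·r^3/3 = -1.533×10^-5 C/m.
Gauss's law: E·2πrL = λ_enc L/ε₀.
E = |λ_enc|/(2πε₀r) = (1.533e-5)/(2π·8.85×10^-12·0.0729) = 3.78×10^6 N/C.

E = 3.78×10^6 N/C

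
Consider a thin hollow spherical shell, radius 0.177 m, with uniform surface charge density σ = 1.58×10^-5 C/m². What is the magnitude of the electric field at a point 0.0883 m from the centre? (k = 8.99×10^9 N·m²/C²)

E = 0 (no enclosed charge)

Use a concentric Gaussian sphere at r = 0.0883 m (inside the shell, r < 0.177 m).
All the charge is outside the Gaussian surface: Q_enc = 0, hence E = 0 everywhere inside the shell.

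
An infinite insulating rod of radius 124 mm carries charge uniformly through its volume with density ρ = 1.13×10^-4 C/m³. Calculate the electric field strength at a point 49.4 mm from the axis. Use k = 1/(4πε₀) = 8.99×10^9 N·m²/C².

E ≈ 3.15e5 V/m

Choose a coaxial cylinder of radius r = 49.4 mm (arbitrary length L) as the Gaussian surface (r < R).
Charge inside radius r per length L is ρ·πr²·L, so λ_enc = ρπr² = 8.663×10^-7 C/m.
Since E is radial and uniform over the curved surface, Φ = E·2πrL = Q_enc/ε₀ = λ_enc L/ε₀.
E = 2k|λ_enc|/r = 2(8.99×10^9)(8.663×10^-7)/(0.0494) = 3.15×10^5 N/C.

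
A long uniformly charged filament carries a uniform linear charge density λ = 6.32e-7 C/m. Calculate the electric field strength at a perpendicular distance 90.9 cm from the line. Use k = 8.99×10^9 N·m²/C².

Take a coaxial cylindrical Gaussian surface of radius r = 90.9 cm and length L.
Q_enc = λL, so λ_enc = 6.32×10^-7 C/m.
By Gauss's law (flux through the curved wall only), E·2πrL = λ_enc L/ε₀.
E = 2k|λ_enc|/r = 2(8.99×10^9)(6.32e-7)/(0.909) = 1.25×10^4 N/C.

|E| = 1.25e4 N/C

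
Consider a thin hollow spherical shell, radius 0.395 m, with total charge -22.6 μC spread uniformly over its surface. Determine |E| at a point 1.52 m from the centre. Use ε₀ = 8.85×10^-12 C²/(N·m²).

8.80e4 N/C

Use a concentric Gaussian sphere at r = 1.52 m (r > 0.395 m).
The entire shell is enclosed: Q_enc = -2.26×10^-5 C.
By Gauss's law, ∮E·dA = E·4πr² = Q_enc/ε₀.
E = |Q_enc|/(4πε₀r²) = (2.26×10^-5)/(4π·8.85×10^-12·(1.52)²) = 8.80×10^4 N/C.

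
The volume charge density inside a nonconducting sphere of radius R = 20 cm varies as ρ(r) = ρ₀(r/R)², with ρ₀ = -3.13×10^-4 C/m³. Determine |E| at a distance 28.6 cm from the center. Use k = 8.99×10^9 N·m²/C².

|E| ≈ 6.92×10^5 V/m

Take a concentric spherical Gaussian surface of radius r = 28.6 cm (r > R, all charge enclosed).
Q_enc = 4π ∫₀^R ρ₀(r'/R)^2 r'² dr' = 4πρ₀R³/5 = -6.293×10^-6 C.
Gauss's law: E·4πr² = Q_enc/ε₀.
E = k|Q_enc|/r² = (8.99×10^9)(6.293×10^-6)/(0.286)² = 6.92×10^5 N/C.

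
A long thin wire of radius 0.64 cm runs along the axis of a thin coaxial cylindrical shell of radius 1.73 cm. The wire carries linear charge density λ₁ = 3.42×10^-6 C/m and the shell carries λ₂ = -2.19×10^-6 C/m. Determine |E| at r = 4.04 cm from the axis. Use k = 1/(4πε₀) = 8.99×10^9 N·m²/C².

By cylindrical symmetry E is radial; use a coaxial Gaussian cylinder of radius 4.04 cm and length L (r > 1.73 cm, enclosing both).
λ_enc = λ₁ + λ₂ = (3.42×10^-6) + (-2.19×10^-6) = 1.23e-6 C/m.
By Gauss's law (flux through the curved wall only), E·2πrL = λ_enc L/ε₀.
E = 2k|λ_enc|/r = 2(8.99×10^9)(1.23×10^-6)/(0.0404) = 5.47e5 N/C.

E ≈ 5.47e5 N/C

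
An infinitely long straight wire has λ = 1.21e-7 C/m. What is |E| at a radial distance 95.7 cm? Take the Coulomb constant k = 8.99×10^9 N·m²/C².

|E| = 2.27e3 N/C

By cylindrical symmetry E is radial; use a coaxial Gaussian cylinder of radius 95.7 cm and length L.
Q_enc = λL, so λ_enc = 1.21×10^-7 C/m.
Gauss's law: E·2πrL = λ_enc L/ε₀.
E = 2k|λ_enc|/r = 2(8.99×10^9)(1.21×10^-7)/(0.957) = 2.27×10^3 N/C.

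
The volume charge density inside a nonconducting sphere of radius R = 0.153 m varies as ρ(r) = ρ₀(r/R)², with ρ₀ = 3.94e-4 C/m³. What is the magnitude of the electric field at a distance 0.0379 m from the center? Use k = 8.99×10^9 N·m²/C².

E = 2.07×10^4 N/C

By spherical symmetry E is radial; choose a Gaussian sphere of radius r = 0.0379 m (r < R).
Integrate the density: Q_enc = 4π ∫₀^r ρ₀(r'/R)^2 r'² dr' = 4πρ₀ r^5/(5·R²) = 3.308e-9 C.
Since E is radial and uniform over the Gaussian sphere, Φ = E·4πr² = Q_enc/ε₀.
E = k|Q_enc|/r² = (8.99×10^9)(3.308×10^-9)/(0.0379)² = 2.07×10^4 N/C.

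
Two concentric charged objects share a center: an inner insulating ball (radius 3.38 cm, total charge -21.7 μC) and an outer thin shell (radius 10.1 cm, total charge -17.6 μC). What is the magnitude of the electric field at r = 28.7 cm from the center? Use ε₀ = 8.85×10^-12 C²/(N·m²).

By spherical symmetry E is radial; choose a Gaussian sphere of radius r = 28.7 cm (r > 10.1 cm, enclosing both).
Q_enc = (-21.7 μC) + (-17.6 μC) = -3.93e-5 C.
Since E is radial and uniform over the Gaussian sphere, Φ = E·4πr² = Q_enc/ε₀.
E = |Q_enc|/(4πε₀r²) = (3.93e-5)/(4π·8.85×10^-12·(0.287)²) = 4.29×10^6 N/C.

E ≈ 4.29e6 N/C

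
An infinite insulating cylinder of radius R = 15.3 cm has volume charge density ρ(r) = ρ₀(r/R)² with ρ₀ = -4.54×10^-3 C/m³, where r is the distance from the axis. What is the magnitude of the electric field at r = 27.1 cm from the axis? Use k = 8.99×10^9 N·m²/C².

Choose a coaxial cylinder of radius r = 27.1 cm (arbitrary length L) as the Gaussian surface (r > R, full charge per length enclosed).
λ_enc = 2π ∫₀^R ρ₀(r'/R)^2 r' dr' = 2πρ₀R²/4 = -1.669e-4 C/m.
Gauss's law: E·2πrL = λ_enc L/ε₀.
E = 2k|λ_enc|/r = 2(8.99×10^9)(1.669×10^-4)/(0.271) = 1.11×10^7 N/C.

|E| ≈ 1.11×10^7 N/C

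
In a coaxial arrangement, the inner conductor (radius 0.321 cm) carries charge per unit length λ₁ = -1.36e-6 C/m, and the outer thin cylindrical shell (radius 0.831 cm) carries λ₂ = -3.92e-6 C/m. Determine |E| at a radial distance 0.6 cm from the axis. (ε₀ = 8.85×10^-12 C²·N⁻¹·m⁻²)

|E| ≈ 4.08×10^6 N/C

Coaxial Gaussian cylinder, radius r = 0.6 cm, length L (between the conductors, 0.321 cm < r < 0.831 cm).
The shell at 0.831 cm lies outside the Gaussian surface, so λ_enc = λ₁ = -1.36e-6 C/m.
Applying ∮E·dA = Q_enc/ε₀ with the end caps contributing no flux:
E = |λ_enc|/(2πε₀r) = (1.36×10^-6)/(2π·8.85×10^-12·0.006) = 4.08×10^6 N/C.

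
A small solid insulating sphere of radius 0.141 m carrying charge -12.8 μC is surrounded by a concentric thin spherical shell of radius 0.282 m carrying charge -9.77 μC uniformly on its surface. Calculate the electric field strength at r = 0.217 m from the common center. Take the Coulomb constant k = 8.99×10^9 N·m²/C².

|E| = 2.44×10^6 V/m

By spherical symmetry E is radial; choose a Gaussian sphere of radius r = 0.217 m (between the bodies, 0.141 m < r < 0.282 m).
The shell at 0.282 m lies outside the Gaussian surface, so Q_enc = -12.8 μC = -1.28×10^-5 C.
Gauss's law: E·4πr² = Q_enc/ε₀.
E = k|Q_enc|/r² = (8.99×10^9)(1.28e-5)/(0.217)² = 2.44e6 N/C.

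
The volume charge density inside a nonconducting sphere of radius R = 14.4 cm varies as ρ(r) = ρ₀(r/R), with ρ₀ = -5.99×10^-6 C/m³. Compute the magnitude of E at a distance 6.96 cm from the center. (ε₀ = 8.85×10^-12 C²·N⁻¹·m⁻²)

Use a concentric Gaussian sphere at r = 6.96 cm (r < R).
Q_enc = ∫₀^r ρ(r')·4πr'² dr' = (4πρ₀/R) ∫₀^r r'^3 dr' = 4πρ₀ r^4/(4·R) = -3.067×10^-9 C.
Gauss's law: E·4πr² = Q_enc/ε₀.
E = |Q_enc|/(4πε₀r²) = (3.067×10^-9)/(4π·8.85×10^-12·(0.0696)²) = 5.69e3 N/C.

|E| ≈ 5.69×10^3 V/m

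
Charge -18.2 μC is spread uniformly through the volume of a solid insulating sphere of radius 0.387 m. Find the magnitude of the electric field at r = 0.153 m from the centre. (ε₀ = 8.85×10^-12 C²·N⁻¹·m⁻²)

Take a concentric spherical Gaussian surface of radius r = 0.153 m (r < R).
Only the charge within r is enclosed: Q_enc = Q·(r/R)³ = (-18.2 μC)·(0.153 m/0.387 m)³ = -1.125e-6 C.
Gauss's law: E·4πr² = Q_enc/ε₀.
E = |Q_enc|/(4πε₀r²) = (1.125×10^-6)/(4π·8.85×10^-12·(0.153)²) = 4.32e5 N/C.

4.32×10^5 N/C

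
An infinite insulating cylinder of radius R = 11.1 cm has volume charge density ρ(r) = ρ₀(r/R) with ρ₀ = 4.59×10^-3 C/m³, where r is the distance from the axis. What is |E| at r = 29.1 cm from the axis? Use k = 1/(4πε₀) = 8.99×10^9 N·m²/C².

|E| ≈ 7.32×10^6 N/C

Coaxial Gaussian cylinder, radius r = 29.1 cm, length L (r > R, full charge per length enclosed).
λ_enc = 2π ∫₀^R ρ₀(r'/R)^1 r' dr' = 2πρ₀R²/3 = 1.184×10^-4 C/m.
Gauss's law: E·2πrL = λ_enc L/ε₀.
E = 2k|λ_enc|/r = 2(8.99×10^9)(1.184e-4)/(0.291) = 7.32×10^6 N/C.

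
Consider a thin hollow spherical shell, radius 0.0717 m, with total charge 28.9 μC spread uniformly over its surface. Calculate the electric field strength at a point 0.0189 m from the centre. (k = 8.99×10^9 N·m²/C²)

E = 0 (no enclosed charge)

Take a concentric spherical Gaussian surface of radius r = 0.0189 m (inside the shell, r < 0.0717 m).
No charge lies within this surface, so Q_enc = 0 and Gauss's law gives E·4πr² = 0 ⇒ E = 0.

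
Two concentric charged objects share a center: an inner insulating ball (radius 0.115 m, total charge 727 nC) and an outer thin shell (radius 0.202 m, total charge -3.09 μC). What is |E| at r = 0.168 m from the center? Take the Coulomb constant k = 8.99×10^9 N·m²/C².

Take a concentric spherical Gaussian surface of radius r = 0.168 m (between the bodies, 0.115 m < r < 0.202 m).
Only the inner charge is enclosed; the outer shell contributes nothing inside itself. Q_enc = 727 nC = 7.27e-7 C.
Since E is radial and uniform over the Gaussian sphere, Φ = E·4πr² = Q_enc/ε₀.
E = k|Q_enc|/r² = (8.99×10^9)(7.27×10^-7)/(0.168)² = 2.32e5 N/C.

E = 2.32e5 N/C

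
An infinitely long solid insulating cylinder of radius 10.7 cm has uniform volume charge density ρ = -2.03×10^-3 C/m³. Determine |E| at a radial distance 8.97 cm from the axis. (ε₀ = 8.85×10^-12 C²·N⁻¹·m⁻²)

By cylindrical symmetry E is radial; use a coaxial Gaussian cylinder of radius 8.97 cm and length L (r < R).
Charge inside radius r per length L is ρ·πr²·L, so λ_enc = ρπr² = -5.131e-5 C/m.
Since E is radial and uniform over the curved surface, Φ = E·2πrL = Q_enc/ε₀ = λ_enc L/ε₀.
E = |λ_enc|/(2πε₀r) = (5.131e-5)/(2π·8.85×10^-12·0.0897) = 1.03×10^7 N/C.

1.03×10^7 V/m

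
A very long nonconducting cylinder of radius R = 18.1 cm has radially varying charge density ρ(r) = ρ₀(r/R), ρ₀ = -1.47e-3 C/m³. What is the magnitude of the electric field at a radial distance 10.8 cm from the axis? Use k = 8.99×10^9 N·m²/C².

3.57×10^6 N/C

Coaxial Gaussian cylinder, radius r = 10.8 cm, length L (r < R).
Integrating ρ over the cross-section to radius r: λ_enc = (2πρ₀/R) ∫₀^r r'^2 dr' = 2πρ₀ r^3/(3·R) = -2.143×10^-5 C/m.
By Gauss's law (flux through the curved wall only), E·2πrL = λ_enc L/ε₀.
E = 2k|λ_enc|/r = 2(8.99×10^9)(2.143e-5)/(0.108) = 3.57×10^6 N/C.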